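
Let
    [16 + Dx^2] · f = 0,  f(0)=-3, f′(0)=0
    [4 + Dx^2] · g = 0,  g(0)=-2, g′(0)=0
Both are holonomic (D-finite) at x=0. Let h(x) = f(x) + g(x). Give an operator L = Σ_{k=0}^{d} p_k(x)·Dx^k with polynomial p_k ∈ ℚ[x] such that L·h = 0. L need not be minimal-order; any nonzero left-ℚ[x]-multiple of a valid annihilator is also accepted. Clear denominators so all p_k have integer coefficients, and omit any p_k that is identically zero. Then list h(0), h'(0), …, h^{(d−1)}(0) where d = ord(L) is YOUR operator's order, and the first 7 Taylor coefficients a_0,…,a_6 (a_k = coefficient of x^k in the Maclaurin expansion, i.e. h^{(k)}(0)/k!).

L = 64 + 20·Dx^2 + Dx^4  (order 4).
h: a_k = -5, 0, 28, 0, -100/3, 0, 776/45, …
ICs: h(0) = -5, h′(0) = 0, h′′(0) = 56, h′′′(0) = 0.

f: a_k = -3, 0, 24, 0, -32, 0, 256/15, …
g: a_k = -2, 0, 4, 0, -4/3, 0, 8/45, …
h₀=f+g: left-lcm gives L₀, ord ≤ 4.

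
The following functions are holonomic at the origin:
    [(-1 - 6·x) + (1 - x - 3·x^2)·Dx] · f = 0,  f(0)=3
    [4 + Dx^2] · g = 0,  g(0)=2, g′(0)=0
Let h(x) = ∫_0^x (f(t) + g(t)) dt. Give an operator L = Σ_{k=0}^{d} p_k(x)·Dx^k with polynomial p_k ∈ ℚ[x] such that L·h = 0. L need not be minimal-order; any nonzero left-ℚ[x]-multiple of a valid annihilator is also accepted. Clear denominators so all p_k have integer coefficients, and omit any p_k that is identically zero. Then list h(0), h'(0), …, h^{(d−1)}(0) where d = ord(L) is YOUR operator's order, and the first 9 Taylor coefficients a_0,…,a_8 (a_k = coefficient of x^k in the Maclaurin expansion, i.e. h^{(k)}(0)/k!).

L = (92 + 608·x + 512·x^2 + 1104·x^3 + 360·x^4 + 432·x^5)·Dx + (-24 + 4·x + 24·x^2 + 80·x^3 + 180·x^4 + 216·x^5 + 216·x^6)·Dx^2 + (23 + 152·x + 128·x^2 + 276·x^3 + 90·x^4 + 108·x^5)·Dx^3 + (-6 + x + 6·x^2 + 20·x^3 + 45·x^4 + 54·x^5 + 54·x^6)·Dx^4  (order 4).
h: a_k = 0, 5, 3/2, 8/3, 21/4, 35/3, 20, 13087/315, 651/8, …
ICs: h(0) = 0, h′(0) = 5, h′′(0) = 3, h′′′(0) = 16.

f: a_k = 3, 3, 12, 21, 57, 120, 291, 651, 1524, …
g: a_k = 2, 0, -4, 0, 4/3, 0, -8/45, 0, 4/315, …
L₀ := lclm(L_f,L_g); ord L₀ ≤ 1+2.
h=∫h₀ ⇒ L = L₀·Dx.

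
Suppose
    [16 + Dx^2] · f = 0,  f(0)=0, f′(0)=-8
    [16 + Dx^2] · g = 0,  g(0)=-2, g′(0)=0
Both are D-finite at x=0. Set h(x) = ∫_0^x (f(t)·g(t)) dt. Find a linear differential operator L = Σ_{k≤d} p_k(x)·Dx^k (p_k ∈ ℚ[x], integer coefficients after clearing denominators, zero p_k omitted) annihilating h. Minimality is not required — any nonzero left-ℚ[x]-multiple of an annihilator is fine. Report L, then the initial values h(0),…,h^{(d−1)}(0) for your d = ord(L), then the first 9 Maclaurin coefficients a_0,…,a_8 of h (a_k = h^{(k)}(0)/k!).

f: a_k = 0, -8, 0, 64/3, 0, -256/15, 0, 2048/315, 0, …
g: a_k = -2, 0, 16, 0, -64/3, 0, 512/45, 0, -1024/315, …
Product ⇒ symmetric product L₀, ord ≤ 4.
Integrate: L := L₀·Dx.
L = 64·Dx^2 + Dx^4  (order 4).
h: a_k = 0, 0, 8, 0, -128/3, 0, 4096/45, 0, -32768/315, …
ICs: h(0) = 0, h′(0) = 0, h′′(0) = 16, h′′′(0) = 0.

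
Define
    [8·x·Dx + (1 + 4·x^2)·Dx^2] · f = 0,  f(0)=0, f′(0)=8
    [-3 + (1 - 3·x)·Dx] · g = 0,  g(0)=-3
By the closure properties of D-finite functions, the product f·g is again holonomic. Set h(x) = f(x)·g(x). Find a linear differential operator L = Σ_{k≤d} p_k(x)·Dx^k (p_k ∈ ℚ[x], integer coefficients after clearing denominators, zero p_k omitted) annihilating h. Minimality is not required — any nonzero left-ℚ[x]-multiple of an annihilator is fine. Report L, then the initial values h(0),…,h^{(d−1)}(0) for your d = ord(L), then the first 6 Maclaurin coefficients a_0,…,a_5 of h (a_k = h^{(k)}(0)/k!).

L = 24·x + (6 - 8·x + 48·x^2)·Dx + (-1 + 3·x - 4·x^2 + 12·x^3)·Dx^2  (order 2).
h: a_k = 0, -24, -72, -184, -552, -8664/5, …
ICs: h(0) = 0, h′(0) = -24.

f: a_k = 0, 8, 0, -32/3, 0, 128/5, …
g: a_k = -3, -9, -27, -81, -243, -729, …
Product ⇒ symmetric product L₀, ord ≤ 2.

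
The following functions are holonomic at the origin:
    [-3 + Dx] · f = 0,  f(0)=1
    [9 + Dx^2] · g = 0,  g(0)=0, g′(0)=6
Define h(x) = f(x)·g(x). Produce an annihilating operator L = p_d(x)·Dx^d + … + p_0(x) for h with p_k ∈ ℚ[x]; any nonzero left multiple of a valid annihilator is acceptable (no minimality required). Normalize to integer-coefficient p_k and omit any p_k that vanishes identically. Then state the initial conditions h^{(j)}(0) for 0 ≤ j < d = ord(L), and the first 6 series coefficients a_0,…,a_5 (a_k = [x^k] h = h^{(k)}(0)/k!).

f: a_k = 1, 3, 9/2, 9/2, 27/8, 81/40, …
g: a_k = 0, 6, 0, -9, 0, 81/20, …
L₀ := L_f ⊗_s L_g (sym. prod.), ord ≤ 2.
L = 18 - 6·Dx + Dx^2  (order 2).
h: a_k = 0, 6, 18, 18, 0, -81/5, …
ICs: h(0) = 0, h′(0) = 6.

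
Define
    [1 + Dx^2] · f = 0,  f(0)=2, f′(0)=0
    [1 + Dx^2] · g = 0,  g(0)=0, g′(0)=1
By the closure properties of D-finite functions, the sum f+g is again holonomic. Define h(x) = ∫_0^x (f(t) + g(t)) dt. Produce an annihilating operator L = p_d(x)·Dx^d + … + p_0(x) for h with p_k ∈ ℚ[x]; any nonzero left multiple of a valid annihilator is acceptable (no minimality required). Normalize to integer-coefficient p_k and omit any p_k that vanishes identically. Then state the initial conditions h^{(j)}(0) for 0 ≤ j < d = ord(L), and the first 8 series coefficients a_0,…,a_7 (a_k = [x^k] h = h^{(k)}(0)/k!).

f: a_k = 2, 0, -1, 0, 1/12, 0, -1/360, 0, …
g: a_k = 0, 1, 0, -1/6, 0, 1/120, 0, -1/5040, …
Sum ⇒ L₀ = lclm(L_f,L_g) in ℚ(x)⟨Dx⟩.
h=∫h₀ ⇒ L = L₀·Dx.
L = Dx + Dx^3  (order 3).
h: a_k = 0, 2, 1/2, -1/3, -1/24, 1/60, 1/720, -1/2520, …
ICs: h(0) = 0, h′(0) = 2, h′′(0) = 1.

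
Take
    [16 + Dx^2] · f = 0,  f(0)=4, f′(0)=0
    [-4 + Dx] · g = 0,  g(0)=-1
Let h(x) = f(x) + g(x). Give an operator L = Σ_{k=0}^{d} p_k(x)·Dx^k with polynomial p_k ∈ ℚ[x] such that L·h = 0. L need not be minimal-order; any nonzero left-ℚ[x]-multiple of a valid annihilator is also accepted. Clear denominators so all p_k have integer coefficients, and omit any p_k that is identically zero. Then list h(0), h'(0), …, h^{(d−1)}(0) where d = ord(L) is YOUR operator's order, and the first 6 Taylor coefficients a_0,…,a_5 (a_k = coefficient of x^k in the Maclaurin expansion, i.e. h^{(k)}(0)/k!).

L = -64 + 16·Dx - 4·Dx^2 + Dx^3  (order 3).
h: a_k = 3, -4, -40, -32/3, 32, -128/15, …
ICs: h(0) = 3, h′(0) = -4, h′′(0) = -80.

f: a_k = 4, 0, -32, 0, 128/3, 0, …
g: a_k = -1, -4, -8, -32/3, -32/3, -128/15, …
h₀=f+g: left-lcm gives L₀, ord ≤ 3.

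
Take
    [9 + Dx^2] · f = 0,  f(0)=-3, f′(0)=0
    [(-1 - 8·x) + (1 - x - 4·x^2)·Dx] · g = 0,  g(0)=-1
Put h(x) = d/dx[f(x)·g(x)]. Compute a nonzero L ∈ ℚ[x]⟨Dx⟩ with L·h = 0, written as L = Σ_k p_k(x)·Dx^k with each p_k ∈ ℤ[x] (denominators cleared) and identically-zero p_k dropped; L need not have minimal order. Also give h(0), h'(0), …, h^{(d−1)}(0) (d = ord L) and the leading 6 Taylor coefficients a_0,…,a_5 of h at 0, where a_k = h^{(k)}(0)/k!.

f: a_k = -3, 0, 27/2, 0, -81/8, 0, …
g: a_k = -1, -1, -5, -9, -29, -65, …
Sym-product of L_f,L_g gives L₀ (≤ ord 2).
h=h₀': d/dx-closure on L₀ ⇒ L.
L = (-33 - 162·x - 567·x^2 + 648·x^3 + 1296·x^4) + (6 + 66·x + 216·x^2 + 576·x^3)·Dx + (1 - 10·x - 31·x^2 + 72·x^3 + 144·x^4)·Dx^2  (order 2).
h: a_k = 3, 3, 81/2, 237/2, 3345/8, 47781/40, …
ICs: h(0) = 3, h′(0) = 3.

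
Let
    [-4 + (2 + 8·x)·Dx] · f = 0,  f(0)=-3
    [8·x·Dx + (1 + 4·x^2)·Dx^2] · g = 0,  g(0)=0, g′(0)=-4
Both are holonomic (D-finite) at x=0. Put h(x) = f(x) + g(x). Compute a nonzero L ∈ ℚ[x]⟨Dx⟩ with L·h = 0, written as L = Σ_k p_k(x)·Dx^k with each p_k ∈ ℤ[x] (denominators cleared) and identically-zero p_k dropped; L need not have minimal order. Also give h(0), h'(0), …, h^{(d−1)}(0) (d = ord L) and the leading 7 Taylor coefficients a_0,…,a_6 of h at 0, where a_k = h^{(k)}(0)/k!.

f: a_k = -3, -6, 6, -12, 30, -84, 252, …
g: a_k = 0, -4, 0, 16/3, 0, -64/5, 0, …
f+g: L₀ = lclm(L_f,L_g), ord ≤ 1+2.
L = (-8 - 80·x + 96·x^2 + 192·x^3)·Dx + (-10 - 32·x - 64·x^2 + 384·x^3 + 672·x^4)·Dx^2 + (-1 + 24·x^2 + 48·x^3 + 112·x^4 + 192·x^5)·Dx^3  (order 3).
h: a_k = -3, -10, 6, -20/3, 30, -484/5, 252, …
ICs: h(0) = -3, h′(0) = -10, h′′(0) = 12.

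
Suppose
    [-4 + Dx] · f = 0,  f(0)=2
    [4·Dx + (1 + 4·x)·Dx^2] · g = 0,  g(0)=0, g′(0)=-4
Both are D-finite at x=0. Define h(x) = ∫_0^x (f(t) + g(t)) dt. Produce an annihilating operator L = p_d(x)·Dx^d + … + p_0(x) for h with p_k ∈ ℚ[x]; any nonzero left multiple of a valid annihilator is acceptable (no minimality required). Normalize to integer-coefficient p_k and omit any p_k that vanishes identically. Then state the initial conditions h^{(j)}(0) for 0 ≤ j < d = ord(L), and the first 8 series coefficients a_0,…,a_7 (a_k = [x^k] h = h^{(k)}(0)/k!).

L = (-24 - 32·x)·Dx^2 + (2 - 16·x - 32·x^2)·Dx^3 + (1 + 6·x + 8·x^2)·Dx^4  (order 4).
h: a_k = 0, 2, 2, 8, 0, 256/15, -1408/45, 31232/315, …
ICs: h(0) = 0, h′(0) = 2, h′′(0) = 4, h′′′(0) = 48.

f: a_k = 2, 8, 16, 64/3, 64/3, 256/15, 512/45, 2048/315, …
g: a_k = 0, -4, 8, -64/3, 64, -1024/5, 2048/3, -16384/7, …
h₀=f+g: left-lcm gives L₀, ord ≤ 3.
∫: right-multiply L₀ by Dx.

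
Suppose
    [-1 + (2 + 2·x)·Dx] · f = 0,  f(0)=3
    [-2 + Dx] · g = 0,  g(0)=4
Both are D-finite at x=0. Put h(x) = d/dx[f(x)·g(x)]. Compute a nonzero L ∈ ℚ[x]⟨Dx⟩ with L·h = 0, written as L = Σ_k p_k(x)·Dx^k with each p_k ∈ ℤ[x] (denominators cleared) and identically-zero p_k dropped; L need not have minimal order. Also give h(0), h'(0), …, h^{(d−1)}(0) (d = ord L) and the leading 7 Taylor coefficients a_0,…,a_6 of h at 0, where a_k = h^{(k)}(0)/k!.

f: a_k = 3, 3/2, -3/8, 3/16, -15/128, 21/256, -63/1024, …
g: a_k = 4, 8, 8, 16/3, 8/3, 16/15, 16/45, …
Sym-product of L_f,L_g gives L₀ (≤ ord 1).
h=h₀': d/dx-closure on L₀ ⇒ L.
L = (23 + 40·x + 16·x^2) + (-10 - 18·x - 8·x^2)·Dx  (order 1).
h: a_k = 30, 69, 309/4, 449/8, 1949/64, 1643/128, 36047/7680, …
ICs: h(0) = 30.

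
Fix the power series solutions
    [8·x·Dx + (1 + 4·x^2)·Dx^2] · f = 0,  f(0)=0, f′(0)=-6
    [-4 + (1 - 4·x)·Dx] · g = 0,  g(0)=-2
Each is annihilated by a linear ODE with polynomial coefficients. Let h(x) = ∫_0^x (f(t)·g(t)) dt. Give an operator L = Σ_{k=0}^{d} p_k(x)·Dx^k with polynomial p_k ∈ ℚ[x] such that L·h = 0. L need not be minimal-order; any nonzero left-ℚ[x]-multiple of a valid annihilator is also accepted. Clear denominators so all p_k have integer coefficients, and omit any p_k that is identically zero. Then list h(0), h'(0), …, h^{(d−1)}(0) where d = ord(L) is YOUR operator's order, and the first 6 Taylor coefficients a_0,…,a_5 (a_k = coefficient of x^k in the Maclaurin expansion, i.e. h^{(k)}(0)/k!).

L = 32·x·Dx + (8 - 8·x + 64·x^2)·Dx^2 + (-1 + 4·x - 4·x^2 + 16·x^3)·Dx^3  (order 3).
h: a_k = 0, 0, 6, 16, 44, 704/5, …
ICs: h(0) = 0, h′(0) = 0, h′′(0) = 12.

f: a_k = 0, -6, 0, 8, 0, -96/5, …
g: a_k = -2, -8, -32, -128, -512, -2048, …
f·g: L₀ = L_f ⊗_s L_g, ord ≤ 2·1.
∫: right-multiply L₀ by Dx.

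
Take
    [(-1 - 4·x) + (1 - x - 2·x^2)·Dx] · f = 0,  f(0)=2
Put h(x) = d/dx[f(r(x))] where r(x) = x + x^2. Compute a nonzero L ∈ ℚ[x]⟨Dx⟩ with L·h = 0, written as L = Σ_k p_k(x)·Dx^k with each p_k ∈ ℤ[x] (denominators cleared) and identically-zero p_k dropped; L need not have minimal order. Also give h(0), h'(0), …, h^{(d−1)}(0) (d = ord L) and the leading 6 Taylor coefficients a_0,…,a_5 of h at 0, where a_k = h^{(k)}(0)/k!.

f: a_k = 2, 2, 6, 10, 22, 42, …
L₀ from L_f via x↦r, Dx↦r'^{-1}Dx.
Differentiate: ansatz ord ≤ ord L₀ ⇒ L.
L = (8 + 10·x + 30·x^2 + 40·x^3 + 20·x^4) + (-1 - x + 5·x^2 + 10·x^3 + 10·x^4 + 4·x^5)·Dx  (order 1).
h: a_k = 2, 16, 66, 232, 800, 2628, …
ICs: h(0) = 2.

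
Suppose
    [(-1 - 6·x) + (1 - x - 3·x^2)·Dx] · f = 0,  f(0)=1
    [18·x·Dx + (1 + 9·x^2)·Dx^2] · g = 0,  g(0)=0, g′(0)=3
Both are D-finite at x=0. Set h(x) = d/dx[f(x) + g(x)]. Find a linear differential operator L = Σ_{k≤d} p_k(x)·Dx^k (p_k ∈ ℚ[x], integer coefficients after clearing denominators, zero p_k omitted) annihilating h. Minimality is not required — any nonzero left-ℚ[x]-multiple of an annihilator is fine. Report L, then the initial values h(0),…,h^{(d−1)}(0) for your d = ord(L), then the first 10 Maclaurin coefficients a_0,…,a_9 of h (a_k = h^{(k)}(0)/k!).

f: a_k = 1, 1, 4, 7, 19, 40, 97, 217, 508, 1159, …
g: a_k = 0, 3, 0, -9, 0, 243/5, 0, -2187/7, 0, 2187, …
Weyl lclm of L_f,L_g ⇒ L₀ (ord ≤ 3).
Derive L from L₀ (diff closure).
L = (-72 + 288·x + 4428·x^2 + 9720·x^3 + 33534·x^4 + 13122·x^6) + (30 + 180·x + 144·x^2 + 1728·x^3 + 9153·x^4 + 23814·x^5 + 2187·x^6 + 13122·x^7)·Dx + (-4 - 14·x - 114·x^2 + 36·x^3 - 459·x^4 + 1539·x^5 + 2430·x^6 + 729·x^7 + 2187·x^8)·Dx^2  (order 2).
h: a_k = 4, 8, -6, 76, 443, 582, -668, 4064, 30114, 26830, …
ICs: h(0) = 4, h′(0) = 8.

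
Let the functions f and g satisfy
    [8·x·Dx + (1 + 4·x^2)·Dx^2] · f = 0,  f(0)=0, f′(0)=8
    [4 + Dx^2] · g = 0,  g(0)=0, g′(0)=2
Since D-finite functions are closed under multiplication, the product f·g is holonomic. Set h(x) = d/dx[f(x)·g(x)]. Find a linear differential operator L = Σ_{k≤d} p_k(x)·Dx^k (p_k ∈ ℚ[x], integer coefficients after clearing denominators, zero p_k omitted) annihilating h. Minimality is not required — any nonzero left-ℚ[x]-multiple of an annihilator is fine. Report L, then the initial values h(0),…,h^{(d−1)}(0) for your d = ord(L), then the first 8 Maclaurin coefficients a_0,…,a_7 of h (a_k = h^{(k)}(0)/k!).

f: a_k = 0, 8, 0, -32/3, 0, 128/5, 0, -512/7, …
g: a_k = 0, 2, 0, -4/3, 0, 4/15, 0, -8/315, …
Sym-product of L_f,L_g gives L₀ (≤ ord 4).
Derive L from L₀ (diff closure).
L = (880 + 9408·x^2 + 59008·x^4 + 49152·x^6 + 24576·x^8 + 16384·x^10 + 32768·x^12) + (544·x + 9088·x^3 + 35840·x^5 + 40960·x^7 + 40960·x^9 + 32768·x^11)·Dx + (240 + 2720·x^2 + 17088·x^4 + 18944·x^6 + 16384·x^8 + 16384·x^10 + 16384·x^12)·Dx^2 + (136·x + 2272·x^3 + 8960·x^5 + 10240·x^7 + 10240·x^9 + 8192·x^11)·Dx^3 + (5 + 92·x^2 + 584·x^4 + 1664·x^6 + 2560·x^8 + 3072·x^10 + 2048·x^12)·Dx^4  (order 4).
h: a_k = 0, 32, 0, -128, 0, 1216/3, 0, -22016/15, …
ICs: h(0) = 0, h′(0) = 32, h′′(0) = 0, h′′′(0) = -768.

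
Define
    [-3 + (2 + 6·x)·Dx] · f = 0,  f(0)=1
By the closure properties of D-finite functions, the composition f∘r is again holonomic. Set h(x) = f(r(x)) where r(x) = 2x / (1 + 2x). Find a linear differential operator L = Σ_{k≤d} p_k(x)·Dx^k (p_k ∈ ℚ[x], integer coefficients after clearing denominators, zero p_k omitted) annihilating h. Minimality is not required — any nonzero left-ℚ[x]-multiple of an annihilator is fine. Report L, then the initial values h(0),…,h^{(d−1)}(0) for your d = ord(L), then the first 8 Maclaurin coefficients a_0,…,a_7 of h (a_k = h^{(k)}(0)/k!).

f: a_k = 1, 3/2, -9/8, 27/16, -405/128, 1701/256, -15309/1024, 72171/2048, …
h₀=f(r): pull back L_f along r ⇒ L₀.
L = -3 + (1 + 10·x + 16·x^2)·Dx  (order 1).
h: a_k = 1, 3, -21/2, 87/2, -1677/8, 9069/8, -106305/16, 658335/16, …
ICs: h(0) = 1.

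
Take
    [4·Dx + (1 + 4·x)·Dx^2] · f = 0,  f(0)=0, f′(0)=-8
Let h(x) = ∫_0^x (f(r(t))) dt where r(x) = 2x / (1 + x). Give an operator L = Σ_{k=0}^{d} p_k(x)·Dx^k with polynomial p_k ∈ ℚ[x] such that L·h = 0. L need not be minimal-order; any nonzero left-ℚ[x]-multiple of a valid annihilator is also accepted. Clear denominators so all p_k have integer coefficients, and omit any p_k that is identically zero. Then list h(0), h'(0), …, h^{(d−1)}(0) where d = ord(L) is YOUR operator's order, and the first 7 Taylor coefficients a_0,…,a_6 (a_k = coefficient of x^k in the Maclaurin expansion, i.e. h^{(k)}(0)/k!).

f: a_k = 0, -8, 16, -128/3, 128, -2048/5, 4096/3, …
L₀ from L_f via x↦r, Dx↦r'^{-1}Dx.
h=∫₀ˣh₀: take L = L₀·Dx.
L = (10 + 18·x)·Dx^2 + (1 + 10·x + 9·x^2)·Dx^3  (order 3).
h: a_k = 0, 0, -8, 80/3, -364/3, 656, -59048/15, …
ICs: h(0) = 0, h′(0) = 0, h′′(0) = -16.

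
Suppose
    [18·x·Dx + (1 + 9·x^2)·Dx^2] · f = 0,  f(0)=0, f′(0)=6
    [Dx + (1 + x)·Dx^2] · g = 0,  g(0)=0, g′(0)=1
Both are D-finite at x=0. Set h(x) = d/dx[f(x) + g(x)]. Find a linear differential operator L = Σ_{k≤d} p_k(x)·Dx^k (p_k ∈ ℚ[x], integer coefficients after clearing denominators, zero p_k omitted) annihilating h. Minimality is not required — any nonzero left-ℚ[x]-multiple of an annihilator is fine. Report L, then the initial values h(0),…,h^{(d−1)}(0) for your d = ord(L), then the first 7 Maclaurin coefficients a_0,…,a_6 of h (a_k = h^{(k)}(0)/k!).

L = (-18 - 54·x + 486·x^2 + 162·x^3) + (-20 - 36·x + 432·x^2 + 972·x^3 + 324·x^4)·Dx + (-1 + 17·x + 18·x^2 + 162·x^3 + 243·x^4 + 81·x^5)·Dx^2  (order 2).
h: a_k = 7, -1, -53, -1, 487, -1, -4373, …
ICs: h(0) = 7, h′(0) = -1.

f: a_k = 0, 6, 0, -18, 0, 486/5, 0, …
g: a_k = 0, 1, -1/2, 1/3, -1/4, 1/5, -1/6, …
Weyl lclm of L_f,L_g ⇒ L₀ (ord ≤ 4).
Derive L from L₀ (diff closure).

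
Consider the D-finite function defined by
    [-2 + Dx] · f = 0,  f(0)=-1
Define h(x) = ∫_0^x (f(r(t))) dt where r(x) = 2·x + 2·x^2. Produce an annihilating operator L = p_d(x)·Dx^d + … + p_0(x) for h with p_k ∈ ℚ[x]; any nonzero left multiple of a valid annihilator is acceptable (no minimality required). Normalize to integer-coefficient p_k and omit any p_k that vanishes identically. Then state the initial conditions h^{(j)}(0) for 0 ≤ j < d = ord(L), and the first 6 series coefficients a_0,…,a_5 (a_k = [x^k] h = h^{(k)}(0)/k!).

f: a_k = -1, -2, -2, -4/3, -2/3, -4/15, …
L₀ from L_f via x↦r, Dx↦r'^{-1}Dx.
h=∫₀ˣh₀: take L = L₀·Dx.
L = (-4 - 8·x)·Dx + Dx^2  (order 2).
h: a_k = 0, -1, -2, -4, -20/3, -152/15, …
ICs: h(0) = 0, h′(0) = -1.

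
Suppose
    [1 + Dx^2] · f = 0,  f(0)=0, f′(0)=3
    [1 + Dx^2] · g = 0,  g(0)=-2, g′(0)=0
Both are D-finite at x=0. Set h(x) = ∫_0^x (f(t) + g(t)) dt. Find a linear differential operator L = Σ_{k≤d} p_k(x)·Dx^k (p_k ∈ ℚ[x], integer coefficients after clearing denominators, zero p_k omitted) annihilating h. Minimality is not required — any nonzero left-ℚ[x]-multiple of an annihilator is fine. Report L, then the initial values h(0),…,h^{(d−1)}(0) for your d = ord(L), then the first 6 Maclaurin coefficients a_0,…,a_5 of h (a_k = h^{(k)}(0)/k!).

f: a_k = 0, 3, 0, -1/2, 0, 1/40, …
g: a_k = -2, 0, 1, 0, -1/12, 0, …
Sum ⇒ L₀ = lclm(L_f,L_g) in ℚ(x)⟨Dx⟩.
∫: right-multiply L₀ by Dx.
L = Dx + Dx^3  (order 3).
h: a_k = 0, -2, 3/2, 1/3, -1/8, -1/60, …
ICs: h(0) = 0, h′(0) = -2, h′′(0) = 3.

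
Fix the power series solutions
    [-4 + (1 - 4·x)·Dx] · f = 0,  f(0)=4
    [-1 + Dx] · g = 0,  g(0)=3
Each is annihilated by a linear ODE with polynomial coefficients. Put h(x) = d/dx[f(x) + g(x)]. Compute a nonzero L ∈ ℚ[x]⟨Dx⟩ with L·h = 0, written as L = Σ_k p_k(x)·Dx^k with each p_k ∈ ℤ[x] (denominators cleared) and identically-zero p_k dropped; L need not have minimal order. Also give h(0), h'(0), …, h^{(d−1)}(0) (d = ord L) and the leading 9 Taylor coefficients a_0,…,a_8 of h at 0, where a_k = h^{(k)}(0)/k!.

f: a_k = 4, 16, 64, 256, 1024, 4096, 16384, 65536, 262144, …
g: a_k = 3, 3, 3/2, 1/2, 1/8, 1/40, 1/240, 1/1680, 1/13440, …
L₀ := lclm(L_f,L_g); ord L₀ ≤ 1+1.
Differentiate: ansatz ord ≤ ord L₀ ⇒ L.
L = (88 + 32·x) + (-95 - 8·x + 16·x^2)·Dx + (7 - 24·x - 16·x^2)·Dx^2  (order 2).
h: a_k = 19, 131, 1539/2, 8193/2, 163841/8, 3932161/40, 110100481/240, 3523215361/1680, 126835752961/13440, …
ICs: h(0) = 19, h′(0) = 131.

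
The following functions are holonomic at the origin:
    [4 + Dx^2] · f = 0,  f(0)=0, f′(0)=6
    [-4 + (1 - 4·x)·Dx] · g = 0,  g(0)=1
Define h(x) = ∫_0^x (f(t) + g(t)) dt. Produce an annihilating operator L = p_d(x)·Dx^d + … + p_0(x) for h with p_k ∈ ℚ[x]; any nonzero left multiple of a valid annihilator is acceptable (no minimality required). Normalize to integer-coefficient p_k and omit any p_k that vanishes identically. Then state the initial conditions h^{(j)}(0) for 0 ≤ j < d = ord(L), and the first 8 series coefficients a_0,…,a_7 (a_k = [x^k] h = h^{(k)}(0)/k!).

f: a_k = 0, 6, 0, -4, 0, 4/5, 0, -8/105, …
g: a_k = 1, 4, 16, 64, 256, 1024, 4096, 16384, …
Weyl lclm of L_f,L_g ⇒ L₀ (ord ≤ 3).
Integrate: L := L₀·Dx.
L = (-400 + 128·x - 256·x^2)·Dx + (36 - 176·x + 192·x^2 - 256·x^3)·Dx^2 + (-100 + 32·x - 64·x^2)·Dx^3 + (9 - 44·x + 48·x^2 - 64·x^3)·Dx^4  (order 4).
h: a_k = 0, 1, 5, 16/3, 15, 256/5, 854/5, 4096/7, …
ICs: h(0) = 0, h′(0) = 1, h′′(0) = 10, h′′′(0) = 32.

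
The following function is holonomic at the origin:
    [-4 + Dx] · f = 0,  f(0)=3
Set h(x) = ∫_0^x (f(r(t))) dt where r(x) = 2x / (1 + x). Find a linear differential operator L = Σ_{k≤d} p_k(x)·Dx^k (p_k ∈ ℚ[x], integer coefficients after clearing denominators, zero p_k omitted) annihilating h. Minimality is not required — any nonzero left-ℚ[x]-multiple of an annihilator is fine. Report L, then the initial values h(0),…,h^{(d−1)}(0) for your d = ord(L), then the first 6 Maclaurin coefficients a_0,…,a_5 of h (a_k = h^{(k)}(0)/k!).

f: a_k = 3, 12, 24, 32, 32, 128/5, …
Change of var in L_f (x↦r) gives L₀.
∫: right-multiply L₀ by Dx.
L = -8·Dx + (1 + 2·x + x^2)·Dx^2  (order 2).
h: a_k = 0, 3, 12, 24, 22, 8/5, …
ICs: h(0) = 0, h′(0) = 3.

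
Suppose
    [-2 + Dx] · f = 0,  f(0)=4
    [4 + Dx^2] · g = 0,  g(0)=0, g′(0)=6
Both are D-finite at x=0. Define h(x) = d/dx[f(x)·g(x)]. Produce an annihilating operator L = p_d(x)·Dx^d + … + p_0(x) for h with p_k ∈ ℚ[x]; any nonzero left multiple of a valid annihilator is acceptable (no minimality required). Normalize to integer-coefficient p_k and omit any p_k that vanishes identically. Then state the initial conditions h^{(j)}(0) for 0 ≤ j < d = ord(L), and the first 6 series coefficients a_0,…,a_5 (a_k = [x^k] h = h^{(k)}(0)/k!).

L = 8 - 4·Dx + Dx^2  (order 2).
h: a_k = 24, 96, 96, 0, -64, -256/5, …
ICs: h(0) = 24, h′(0) = 96.

f: a_k = 4, 8, 8, 16/3, 8/3, 16/15, …
g: a_k = 0, 6, 0, -4, 0, 4/5, …
Sym-product of L_f,L_g gives L₀ (≤ ord 2).
Differentiate: ansatz ord ≤ ord L₀ ⇒ L.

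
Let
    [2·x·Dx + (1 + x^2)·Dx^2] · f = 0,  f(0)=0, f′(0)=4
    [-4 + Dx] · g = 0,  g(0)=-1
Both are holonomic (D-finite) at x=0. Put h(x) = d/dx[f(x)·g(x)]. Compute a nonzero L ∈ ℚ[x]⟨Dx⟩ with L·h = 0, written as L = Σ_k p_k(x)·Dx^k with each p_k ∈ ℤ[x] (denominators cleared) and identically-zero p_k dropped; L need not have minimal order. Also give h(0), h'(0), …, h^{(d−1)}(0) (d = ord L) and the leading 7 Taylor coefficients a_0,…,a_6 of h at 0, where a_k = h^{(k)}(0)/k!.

f: a_k = 0, 4, 0, -4/3, 0, 4/5, 0, …
g: a_k = -1, -4, -8, -32/3, -32/3, -128/15, -256/45, …
h₀=f·g: eliminate ⇒ L₀, order ≤ 2·1.
h₀' ⇒ L via d/dx closure of L₀.
L = (28 - 32·x + 76·x^2 - 32·x^3 + 32·x^4) + (-15 + 12·x - 35·x^2 + 12·x^3 - 16·x^4)·Dx + (2 - x + 4·x^2 - x^3 + 2·x^4)·Dx^2  (order 2).
h: a_k = -4, -32, -92, -448/3, -164, -416/3, -1508/15, …
ICs: h(0) = -4, h′(0) = -32.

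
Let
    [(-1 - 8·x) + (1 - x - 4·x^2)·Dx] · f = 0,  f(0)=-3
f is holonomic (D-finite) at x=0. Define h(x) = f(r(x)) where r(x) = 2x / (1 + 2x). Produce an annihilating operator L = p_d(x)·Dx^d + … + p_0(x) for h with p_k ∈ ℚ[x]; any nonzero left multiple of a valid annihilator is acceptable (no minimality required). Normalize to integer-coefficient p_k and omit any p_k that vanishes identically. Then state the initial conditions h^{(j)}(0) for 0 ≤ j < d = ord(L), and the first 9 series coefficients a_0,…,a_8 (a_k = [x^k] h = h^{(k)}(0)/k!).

L = (2 + 36·x) + (-1 - 4·x + 12·x^2 + 32·x^3)·Dx  (order 1).
h: a_k = -3, -6, -48, 0, -768, 1536, -15360, 55296, -356352, …
ICs: h(0) = -3.

f: a_k = -3, -3, -15, -27, -87, -195, -543, -1323, -3495, …
Substitute x→r, Dx→(1/r')Dx; clear ⇒ L₀.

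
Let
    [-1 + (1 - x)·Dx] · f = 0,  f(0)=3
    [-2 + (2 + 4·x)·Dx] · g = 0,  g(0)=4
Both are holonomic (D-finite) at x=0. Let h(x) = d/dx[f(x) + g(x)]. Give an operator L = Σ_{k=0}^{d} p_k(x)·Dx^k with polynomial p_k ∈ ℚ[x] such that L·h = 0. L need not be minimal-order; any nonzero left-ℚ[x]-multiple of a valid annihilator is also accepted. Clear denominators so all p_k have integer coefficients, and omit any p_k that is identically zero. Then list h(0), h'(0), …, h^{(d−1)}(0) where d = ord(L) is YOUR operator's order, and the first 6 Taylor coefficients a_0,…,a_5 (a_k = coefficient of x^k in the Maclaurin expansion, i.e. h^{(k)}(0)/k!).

f: a_k = 3, 3, 3, 3, 3, 3, …
g: a_k = 4, 4, -2, 2, -5/2, 7/2, …
f+g: L₀ = lclm(L_f,L_g), ord ≤ 1+1.
h₀' ⇒ L via d/dx closure of L₀.
L = (-4 - 2·x) + (-1 - 10·x - 7·x^2)·Dx + (1 + 2·x - x^2 - 2·x^3)·Dx^2  (order 2).
h: a_k = 7, 2, 15, 2, 65/2, -27/2, …
ICs: h(0) = 7, h′(0) = 2.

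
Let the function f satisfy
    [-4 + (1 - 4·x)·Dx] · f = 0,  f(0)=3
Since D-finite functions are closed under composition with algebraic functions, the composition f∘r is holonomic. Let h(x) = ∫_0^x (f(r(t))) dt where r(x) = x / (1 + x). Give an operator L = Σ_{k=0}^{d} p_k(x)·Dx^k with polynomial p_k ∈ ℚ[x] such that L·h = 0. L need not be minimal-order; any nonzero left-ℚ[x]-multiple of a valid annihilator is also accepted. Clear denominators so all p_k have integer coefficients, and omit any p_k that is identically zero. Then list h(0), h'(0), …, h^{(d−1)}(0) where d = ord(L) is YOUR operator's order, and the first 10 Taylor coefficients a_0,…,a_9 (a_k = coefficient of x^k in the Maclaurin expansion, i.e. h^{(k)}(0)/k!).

f: a_k = 3, 12, 48, 192, 768, 3072, 12288, 49152, 196608, 786432, …
L₀ from L_f via x↦r, Dx↦r'^{-1}Dx.
∫: right-multiply L₀ by Dx.
L = 4·Dx + (-1 + 2·x + 3·x^2)·Dx^2  (order 2).
h: a_k = 0, 3, 6, 12, 27, 324/5, 162, 2916/7, 2187/2, 2916, …
ICs: h(0) = 0, h′(0) = 3.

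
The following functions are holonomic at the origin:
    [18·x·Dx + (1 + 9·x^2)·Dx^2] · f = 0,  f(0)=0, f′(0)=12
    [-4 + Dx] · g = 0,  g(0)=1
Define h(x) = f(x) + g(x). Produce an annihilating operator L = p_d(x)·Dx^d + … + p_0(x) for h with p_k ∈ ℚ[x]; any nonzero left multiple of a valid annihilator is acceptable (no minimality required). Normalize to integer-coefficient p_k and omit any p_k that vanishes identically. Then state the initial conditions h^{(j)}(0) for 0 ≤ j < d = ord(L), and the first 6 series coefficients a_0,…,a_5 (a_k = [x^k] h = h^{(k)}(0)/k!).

f: a_k = 0, 12, 0, -36, 0, 972/5, …
g: a_k = 1, 4, 8, 32/3, 32/3, 128/15, …
L₀ := lclm(L_f,L_g); ord L₀ ≤ 2+1.
L = (36 - 144·x - 972·x^2 - 1296·x^3)·Dx + (-17 + 99·x^2 - 648·x^4)·Dx^2 + (2 + 9·x + 36·x^2 + 81·x^3 + 162·x^4)·Dx^3  (order 3).
h: a_k = 1, 16, 8, -76/3, 32/3, 3044/15, …
ICs: h(0) = 1, h′(0) = 16, h′′(0) = 16.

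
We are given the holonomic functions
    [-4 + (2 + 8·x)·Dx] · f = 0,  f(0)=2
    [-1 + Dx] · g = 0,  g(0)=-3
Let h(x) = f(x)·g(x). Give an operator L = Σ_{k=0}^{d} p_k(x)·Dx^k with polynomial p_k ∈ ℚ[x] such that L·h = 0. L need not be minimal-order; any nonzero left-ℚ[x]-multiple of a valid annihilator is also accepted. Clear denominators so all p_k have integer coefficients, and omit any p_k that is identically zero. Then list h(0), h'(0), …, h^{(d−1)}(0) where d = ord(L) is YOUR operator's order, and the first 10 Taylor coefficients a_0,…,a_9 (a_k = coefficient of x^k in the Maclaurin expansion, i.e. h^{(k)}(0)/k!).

L = (-3 - 4·x) + (1 + 4·x)·Dx  (order 1).
h: a_k = -6, -18, -3, -19, 159/4, -2371/20, 43487/120, -323377/280, 25470911/6720, -769700611/60480, …
ICs: h(0) = -6.

f: a_k = 2, 4, -4, 8, -20, 56, -168, 528, -1716, 5720, …
g: a_k = -3, -3, -3/2, -1/2, -1/8, -1/40, -1/240, -1/1680, -1/13440, -1/120960, …
Product ⇒ symmetric product L₀, ord ≤ 1.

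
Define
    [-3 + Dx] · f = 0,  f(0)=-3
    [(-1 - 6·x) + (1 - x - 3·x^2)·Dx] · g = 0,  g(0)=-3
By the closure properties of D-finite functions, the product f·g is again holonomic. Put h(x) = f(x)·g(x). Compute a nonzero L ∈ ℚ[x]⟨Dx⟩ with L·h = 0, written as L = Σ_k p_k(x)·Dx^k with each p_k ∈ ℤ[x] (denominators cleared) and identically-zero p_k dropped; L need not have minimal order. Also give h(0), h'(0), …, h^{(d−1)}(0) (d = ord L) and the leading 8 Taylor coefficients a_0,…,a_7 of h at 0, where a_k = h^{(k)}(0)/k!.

L = (4 + 3·x - 9·x^2) + (-1 + x + 3·x^2)·Dx  (order 1).
h: a_k = 9, 36, 207/2, 252, 4743/8, 13671/10, 252387/80, 508203/70, …
ICs: h(0) = 9.

f: a_k = -3, -9, -27/2, -27/2, -81/8, -243/40, -243/80, -729/560, …
g: a_k = -3, -3, -12, -21, -57, -120, -291, -651, …
h₀=f·g: eliminate ⇒ L₀, order ≤ 1·1.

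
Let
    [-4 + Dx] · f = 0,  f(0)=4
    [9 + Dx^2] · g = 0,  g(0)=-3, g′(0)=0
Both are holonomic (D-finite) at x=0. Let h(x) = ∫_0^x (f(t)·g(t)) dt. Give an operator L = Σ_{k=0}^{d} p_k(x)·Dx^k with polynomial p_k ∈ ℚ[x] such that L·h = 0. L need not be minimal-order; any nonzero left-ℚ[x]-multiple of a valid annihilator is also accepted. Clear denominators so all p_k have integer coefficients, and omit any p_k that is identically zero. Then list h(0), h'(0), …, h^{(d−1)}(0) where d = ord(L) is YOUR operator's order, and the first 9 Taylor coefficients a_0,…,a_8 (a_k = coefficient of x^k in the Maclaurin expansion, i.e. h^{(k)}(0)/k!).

f: a_k = 4, 16, 32, 128/3, 128/3, 512/15, 1024/45, 4096/315, 2048/315, …
g: a_k = -3, 0, 27/2, 0, -81/8, 0, 243/80, 0, -2187/4480, …
Product ⇒ symmetric product L₀, ord ≤ 2.
Integrate: L := L₀·Dx.
L = 25·Dx - 8·Dx^2 + Dx^3  (order 3).
h: a_k = 0, -12, -24, -14, 22, 527/10, 779/15, 1679/60, 4031/840, …
ICs: h(0) = 0, h′(0) = -12, h′′(0) = -48.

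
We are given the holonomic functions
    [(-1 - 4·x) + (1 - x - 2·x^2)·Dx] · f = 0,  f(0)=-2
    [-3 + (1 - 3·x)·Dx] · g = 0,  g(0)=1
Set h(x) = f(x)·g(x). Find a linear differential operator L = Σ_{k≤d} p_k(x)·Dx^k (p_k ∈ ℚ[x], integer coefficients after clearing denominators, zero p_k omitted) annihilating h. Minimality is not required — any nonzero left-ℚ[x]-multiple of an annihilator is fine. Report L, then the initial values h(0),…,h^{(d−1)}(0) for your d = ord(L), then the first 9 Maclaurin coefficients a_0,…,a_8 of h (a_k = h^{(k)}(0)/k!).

L = (-4 + 2·x + 18·x^2) + (1 - 4·x + x^2 + 6·x^3)·Dx  (order 1).
h: a_k = -2, -8, -30, -100, -322, -1008, -3110, -9500, -28842, …
ICs: h(0) = -2.

f: a_k = -2, -2, -6, -10, -22, -42, -86, -170, -342, …
g: a_k = 1, 3, 9, 27, 81, 243, 729, 2187, 6561, …
h₀=f·g: eliminate ⇒ L₀, order ≤ 1·1.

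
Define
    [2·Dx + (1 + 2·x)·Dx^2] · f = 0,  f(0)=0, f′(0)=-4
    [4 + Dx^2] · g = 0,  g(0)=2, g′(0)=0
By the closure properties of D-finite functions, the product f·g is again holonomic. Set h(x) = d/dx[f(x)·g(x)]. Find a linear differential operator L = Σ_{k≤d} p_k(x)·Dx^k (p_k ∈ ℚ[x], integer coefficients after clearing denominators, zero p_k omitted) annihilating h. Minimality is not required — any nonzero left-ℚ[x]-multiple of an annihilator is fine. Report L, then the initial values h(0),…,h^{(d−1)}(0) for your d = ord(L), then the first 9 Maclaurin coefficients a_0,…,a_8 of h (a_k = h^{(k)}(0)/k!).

f: a_k = 0, -4, 4, -16/3, 8, -64/5, 64/3, -256/7, 64, …
g: a_k = 2, 0, -4, 0, 4/3, 0, -8/45, 0, 4/315, …
f·g: L₀ = L_f ⊗_s L_g, ord ≤ 2·2.
Differentiate: ansatz ord ≤ ord L₀ ⇒ L.
L = (-400 - 1408·x - 2688·x^2 + 1536·x^3 + 11008·x^4 + 12288·x^5 + 4096·x^6) + (-192 - 512·x + 640·x^2 + 3840·x^3 + 5120·x^4 + 2048·x^5)·Dx + (-112 - 352·x - 224·x^2 + 2304·x^3 + 6272·x^4 + 6144·x^5 + 2048·x^6)·Dx^2 + (-48 - 128·x + 160·x^2 + 960·x^3 + 1280·x^4 + 512·x^5)·Dx^3 + (-3 + 112·x^2 + 480·x^3 + 880·x^4 + 768·x^5 + 256·x^6)·Dx^4  (order 4).
h: a_k = -8, 16, 16, 0, -48, 96, -992/5, 18944/45, -18416/21, …
ICs: h(0) = -8, h′(0) = 16, h′′(0) = 32, h′′′(0) = 0.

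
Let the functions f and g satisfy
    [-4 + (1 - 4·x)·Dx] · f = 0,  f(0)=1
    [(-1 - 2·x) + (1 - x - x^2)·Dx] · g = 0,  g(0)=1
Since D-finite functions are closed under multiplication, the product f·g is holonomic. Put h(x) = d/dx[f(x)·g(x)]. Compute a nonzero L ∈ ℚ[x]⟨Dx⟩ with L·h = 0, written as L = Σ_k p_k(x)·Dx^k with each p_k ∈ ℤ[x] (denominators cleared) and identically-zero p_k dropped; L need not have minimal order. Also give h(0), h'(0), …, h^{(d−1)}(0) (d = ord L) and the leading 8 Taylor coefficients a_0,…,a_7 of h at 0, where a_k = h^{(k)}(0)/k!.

L = (44 - 114·x - 66·x^2 + 192·x^3 + 192·x^4) + (-5 + 31·x - 33·x^2 - 62·x^3 + 60·x^4 + 48·x^5)·Dx  (order 1).
h: a_k = 5, 44, 273, 1476, 7420, 35694, 166719, 762416, …
ICs: h(0) = 5.

f: a_k = 1, 4, 16, 64, 256, 1024, 4096, 16384, …
g: a_k = 1, 1, 2, 3, 5, 8, 13, 21, …
h₀=f·g: eliminate ⇒ L₀, order ≤ 1·1.
Differentiate: ansatz ord ≤ ord L₀ ⇒ L.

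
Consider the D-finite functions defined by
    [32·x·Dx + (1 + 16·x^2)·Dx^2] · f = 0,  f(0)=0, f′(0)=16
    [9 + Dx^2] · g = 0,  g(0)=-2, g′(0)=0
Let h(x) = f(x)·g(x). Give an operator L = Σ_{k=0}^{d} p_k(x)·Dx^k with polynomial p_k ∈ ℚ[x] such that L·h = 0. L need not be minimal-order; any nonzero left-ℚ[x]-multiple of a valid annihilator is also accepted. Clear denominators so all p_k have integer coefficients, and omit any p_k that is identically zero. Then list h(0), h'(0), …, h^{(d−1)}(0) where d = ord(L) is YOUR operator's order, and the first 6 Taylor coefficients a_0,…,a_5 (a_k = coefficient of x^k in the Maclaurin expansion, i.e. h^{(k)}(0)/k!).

f: a_k = 0, 16, 0, -256/3, 0, 4096/5, …
g: a_k = -2, 0, 9, 0, -27/4, 0, …
L₀ := L_f ⊗_s L_g (sym. prod.), ord ≤ 4.
L = (16425 + 696384·x^2 + 2778624·x^4 + 11943936·x^6 + 47775744·x^8) + (23616·x + 543744·x^3 + 3981312·x^5 + 21233664·x^7)·Dx + (2050 + 87168·x^2 + 470016·x^4 + 2654208·x^6 + 10616832·x^8)·Dx^2 + (2624·x + 60416·x^3 + 442368·x^5 + 2359296·x^7)·Dx^3 + (25 + 1088·x^2 + 17920·x^4 + 147456·x^6 + 589824·x^8)·Dx^4  (order 4).
h: a_k = 0, -32, 0, 944/3, 0, -12572/5, …
ICs: h(0) = 0, h′(0) = -32, h′′(0) = 0, h′′′(0) = 1888.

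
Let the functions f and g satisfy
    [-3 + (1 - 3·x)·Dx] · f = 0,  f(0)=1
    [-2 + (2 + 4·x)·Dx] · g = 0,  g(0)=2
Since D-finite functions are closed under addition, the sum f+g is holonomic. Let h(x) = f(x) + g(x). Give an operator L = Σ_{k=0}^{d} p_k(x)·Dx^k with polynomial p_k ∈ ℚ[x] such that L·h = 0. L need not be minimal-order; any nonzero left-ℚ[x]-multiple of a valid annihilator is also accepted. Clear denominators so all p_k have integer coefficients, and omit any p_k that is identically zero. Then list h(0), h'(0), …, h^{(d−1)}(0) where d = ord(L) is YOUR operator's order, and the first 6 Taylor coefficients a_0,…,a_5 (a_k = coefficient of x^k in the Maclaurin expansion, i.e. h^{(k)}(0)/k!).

f: a_k = 1, 3, 9, 27, 81, 243, …
g: a_k = 2, 2, -1, 1, -5/4, 7/4, …
Weyl lclm of L_f,L_g ⇒ L₀ (ord ≤ 2).
L = (-42 - 54·x) + (38 + 132·x + 162·x^2)·Dx + (-4 - 14·x + 42·x^2 + 108·x^3)·Dx^2  (order 2).
h: a_k = 3, 5, 8, 28, 319/4, 979/4, …
ICs: h(0) = 3, h′(0) = 5.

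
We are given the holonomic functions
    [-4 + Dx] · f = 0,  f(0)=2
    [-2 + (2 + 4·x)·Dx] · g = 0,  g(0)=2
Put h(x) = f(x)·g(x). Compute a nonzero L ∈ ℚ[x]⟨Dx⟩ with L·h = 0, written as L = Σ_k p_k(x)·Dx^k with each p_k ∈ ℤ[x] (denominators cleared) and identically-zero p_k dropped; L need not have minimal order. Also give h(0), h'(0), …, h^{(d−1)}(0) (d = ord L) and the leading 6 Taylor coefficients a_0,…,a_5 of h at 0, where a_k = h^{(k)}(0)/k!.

f: a_k = 2, 8, 16, 64/3, 64/3, 256/15, …
g: a_k = 2, 2, -1, 1, -5/4, 7/4, …
f·g: L₀ = L_f ⊗_s L_g, ord ≤ 1·1.
L = (-5 - 8·x) + (1 + 2·x)·Dx  (order 1).
h: a_k = 4, 20, 46, 206/3, 449/6, 1949/30, …
ICs: h(0) = 4.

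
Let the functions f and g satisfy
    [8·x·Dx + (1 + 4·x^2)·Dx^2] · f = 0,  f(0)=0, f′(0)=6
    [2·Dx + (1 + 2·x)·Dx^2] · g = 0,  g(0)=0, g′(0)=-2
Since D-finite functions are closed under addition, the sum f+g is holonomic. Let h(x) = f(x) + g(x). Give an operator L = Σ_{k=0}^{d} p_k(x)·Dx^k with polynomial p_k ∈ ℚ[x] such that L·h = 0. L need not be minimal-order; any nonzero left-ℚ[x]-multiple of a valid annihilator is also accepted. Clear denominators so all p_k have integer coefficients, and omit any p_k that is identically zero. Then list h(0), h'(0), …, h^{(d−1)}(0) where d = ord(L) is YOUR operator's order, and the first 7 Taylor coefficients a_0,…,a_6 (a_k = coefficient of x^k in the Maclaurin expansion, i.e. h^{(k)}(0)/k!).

f: a_k = 0, 6, 0, -8, 0, 96/5, 0, …
g: a_k = 0, -2, 2, -8/3, 4, -32/5, 32/3, …
h₀=f+g: left-lcm gives L₀, ord ≤ 4.
L = (-8 - 48·x + 96·x^2 + 64·x^3)·Dx + (-8 - 16·x + 192·x^3 + 128·x^4)·Dx^2 + (-1 + 2·x + 8·x^2 + 16·x^3 + 48·x^4 + 32·x^5)·Dx^3  (order 3).
h: a_k = 0, 4, 2, -32/3, 4, 64/5, 32/3, …
ICs: h(0) = 0, h′(0) = 4, h′′(0) = 4.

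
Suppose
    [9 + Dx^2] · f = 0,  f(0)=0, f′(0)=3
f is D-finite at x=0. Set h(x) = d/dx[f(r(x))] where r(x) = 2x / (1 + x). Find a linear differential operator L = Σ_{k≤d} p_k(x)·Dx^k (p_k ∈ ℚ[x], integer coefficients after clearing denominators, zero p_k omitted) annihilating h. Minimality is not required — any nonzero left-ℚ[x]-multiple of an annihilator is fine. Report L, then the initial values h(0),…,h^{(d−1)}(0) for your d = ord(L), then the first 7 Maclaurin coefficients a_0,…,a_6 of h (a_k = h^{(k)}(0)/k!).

L = (42 + 12·x + 6·x^2) + (6 + 18·x + 18·x^2 + 6·x^3)·Dx + (1 + 4·x + 6·x^2 + 4·x^3 + x^4)·Dx^2  (order 2).
h: a_k = 6, -12, -90, 408, -726, 180, 13386/5, …
ICs: h(0) = 6, h′(0) = -12.

f: a_k = 0, 3, 0, -9/2, 0, 81/40, 0, …
f∘r: x↦r, Dx↦Dx/r' in L_f ⇒ L₀.
Differentiate: ansatz ord ≤ ord L₀ ⇒ L.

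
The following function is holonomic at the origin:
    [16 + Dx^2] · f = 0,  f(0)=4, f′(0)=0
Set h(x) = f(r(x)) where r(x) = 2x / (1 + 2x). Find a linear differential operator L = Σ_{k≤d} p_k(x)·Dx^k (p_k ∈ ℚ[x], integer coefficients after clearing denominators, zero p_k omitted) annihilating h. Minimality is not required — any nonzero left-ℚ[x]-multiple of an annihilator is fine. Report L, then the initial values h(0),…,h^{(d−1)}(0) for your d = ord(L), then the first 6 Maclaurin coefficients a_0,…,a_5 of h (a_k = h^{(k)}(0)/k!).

L = 64 + (4 + 24·x + 48·x^2 + 32·x^3)·Dx + (1 + 8·x + 24·x^2 + 32·x^3 + 16·x^4)·Dx^2  (order 2).
h: a_k = 4, 0, -128, 512, -2560/3, -4096/3, …
ICs: h(0) = 4, h′(0) = 0.

f: a_k = 4, 0, -32, 0, 128/3, 0, …
Substitute x→r, Dx→(1/r')Dx; clear ⇒ L₀.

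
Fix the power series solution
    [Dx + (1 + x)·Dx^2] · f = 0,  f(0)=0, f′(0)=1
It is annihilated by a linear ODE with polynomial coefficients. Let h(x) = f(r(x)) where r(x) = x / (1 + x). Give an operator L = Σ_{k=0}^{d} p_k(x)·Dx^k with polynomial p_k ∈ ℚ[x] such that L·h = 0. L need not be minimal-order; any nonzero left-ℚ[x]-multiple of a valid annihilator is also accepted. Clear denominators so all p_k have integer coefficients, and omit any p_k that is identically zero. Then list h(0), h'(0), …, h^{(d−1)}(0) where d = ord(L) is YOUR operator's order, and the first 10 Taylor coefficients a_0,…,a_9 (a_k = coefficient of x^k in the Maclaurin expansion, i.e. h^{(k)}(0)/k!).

f: a_k = 0, 1, -1/2, 1/3, -1/4, 1/5, -1/6, 1/7, -1/8, 1/9, …
f∘r: x↦r, Dx↦Dx/r' in L_f ⇒ L₀.
L = (3 + 4·x)·Dx + (1 + 3·x + 2·x^2)·Dx^2  (order 2).
h: a_k = 0, 1, -3/2, 7/3, -15/4, 31/5, -21/2, 127/7, -255/8, 511/9, …
ICs: h(0) = 0, h′(0) = 1.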